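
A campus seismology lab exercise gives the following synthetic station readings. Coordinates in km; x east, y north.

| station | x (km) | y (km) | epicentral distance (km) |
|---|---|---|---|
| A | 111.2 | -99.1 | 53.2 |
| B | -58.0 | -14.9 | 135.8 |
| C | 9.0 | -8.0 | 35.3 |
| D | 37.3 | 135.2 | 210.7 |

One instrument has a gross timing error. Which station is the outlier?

Solve using three stations at a time. Using A, B, D (subtract circle equations pairwise → linear system) gives (x, y) ≈ (64.4, -73.8).
Distances from that point to each station vs reported:
  A: calculated 53.2 vs reported 53.2 → residual 0.0 km
  B: calculated 135.8 vs reported 135.8 → residual 0.0 km
  C: calculated 86.0 vs reported 35.3 → residual 50.7 km
  D: calculated 210.7 vs reported 210.7 → residual 0.0 km
A, B, D are mutually consistent (residuals ≈ 0); C is off by 50.7 km.

C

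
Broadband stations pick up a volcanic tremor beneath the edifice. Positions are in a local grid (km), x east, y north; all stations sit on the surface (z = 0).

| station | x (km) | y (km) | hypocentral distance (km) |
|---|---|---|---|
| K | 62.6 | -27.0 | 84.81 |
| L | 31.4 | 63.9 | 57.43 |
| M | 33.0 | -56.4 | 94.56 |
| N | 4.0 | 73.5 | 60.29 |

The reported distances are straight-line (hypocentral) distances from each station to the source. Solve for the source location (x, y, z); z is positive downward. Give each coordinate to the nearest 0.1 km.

Each station gives a sphere (x−x_i)² + (y−y_i)² + z² = d_i² (stations at z=0).
Subtracting the K sphere from L and M: z² cancels, leaving linear equations in x and y:
-62.4 x + 181.8 y = 4315.94
-59.2 x − 58.8 y = -2126.66
Solving: x ≈ 9.205, y ≈ 26.900 km (keep extra digits for the depth step; rounded: 9.2, 26.9).
Then from the K sphere: z² = 84.81² − (x − 62.6)² − (y + 27.0)² with x = 9.205, y = 26.900, so z ≈ 37.901 ≈ 37.9 km.

(9.2, 26.9, 37.9)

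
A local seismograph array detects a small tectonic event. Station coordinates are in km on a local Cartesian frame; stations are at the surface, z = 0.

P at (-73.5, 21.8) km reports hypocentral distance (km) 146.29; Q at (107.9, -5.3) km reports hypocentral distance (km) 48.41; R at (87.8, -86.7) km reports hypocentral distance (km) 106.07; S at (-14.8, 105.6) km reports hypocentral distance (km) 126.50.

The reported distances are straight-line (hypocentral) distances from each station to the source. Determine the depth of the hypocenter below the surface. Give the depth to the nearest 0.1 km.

Each station gives a sphere (x−x_i)² + (y−y_i)² + z² = d_i² (stations at z=0).
Subtracting the P sphere from Q and R: z² cancels, leaving linear equations in x and y:
362.8 x − 54.2 y = 24850.25
322.6 x − 217.0 y = 19498.16
Solving: x ≈ 70.795, y ≈ 15.394 km (keep extra digits for the depth step; rounded: 70.8, 15.4).
Then from the P sphere: z² = 146.29² − (x + 73.5)² − (y − 21.8)² with x = 70.795, y = 15.394, so z ≈ 23.209 ≈ 23.2 km.

depth ≈ 23.2 km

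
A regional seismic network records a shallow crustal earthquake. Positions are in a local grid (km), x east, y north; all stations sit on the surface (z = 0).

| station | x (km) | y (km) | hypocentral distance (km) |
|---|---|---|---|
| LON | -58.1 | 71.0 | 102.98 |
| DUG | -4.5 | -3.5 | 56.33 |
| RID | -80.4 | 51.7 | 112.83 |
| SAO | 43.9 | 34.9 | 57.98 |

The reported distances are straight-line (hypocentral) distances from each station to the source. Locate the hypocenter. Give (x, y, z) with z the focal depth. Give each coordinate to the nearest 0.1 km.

(16.0, 17.9, 47.9)

Each station gives a sphere (x−x_i)² + (y−y_i)² + z² = d_i² (stations at z=0).
Subtracting the LON sphere from DUG and RID: z² cancels, leaving linear equations in x and y:
107.2 x − 149.0 y = -952.30
-44.6 x − 38.6 y = -1405.29
Solving: x ≈ 16.009, y ≈ 17.909 km (keep extra digits for the depth step; rounded: 16.0, 17.9).
Then from the LON sphere: z² = 102.98² − (x + 58.1)² − (y − 71.0)² with x = 16.009, y = 17.909, so z ≈ 47.897 ≈ 47.9 km.
Check against SAO (with the unrounded solution): distance 57.97 ≈ 57.98 km. ✓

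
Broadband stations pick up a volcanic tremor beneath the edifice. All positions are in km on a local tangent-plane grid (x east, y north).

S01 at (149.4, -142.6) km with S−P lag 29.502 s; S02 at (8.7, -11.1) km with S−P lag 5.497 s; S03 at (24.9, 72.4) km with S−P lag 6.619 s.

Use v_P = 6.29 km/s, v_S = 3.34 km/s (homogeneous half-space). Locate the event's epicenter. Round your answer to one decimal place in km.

Distance from S−P lag: d = Δt · v_P v_S / (v_P − v_S) = Δt · (6.29·3.34)/(6.29−3.34) ≈ 7.1216·Δt.
So d_S01 = 210.10, d_S02 = 39.15, d_S03 = 47.14 km.
Circle about each station: (x − 149.4)² + (y + 142.6)² = 210.10²; (x − 8.7)² + (y + 11.1)² = 39.15²; (x − 24.9)² + (y − 72.4)² = 47.14².
Subtracting the S01 equation from the S02 and S03 equations removes the quadratic terms:
-281.4 x + 263.0 y = 153.07
-249.0 x + 430.0 y = 5126.48
Solving the 2×2 system: x ≈ 23.1, y ≈ 25.3 km.

x ≈ 23.1 km, y ≈ 25.3 km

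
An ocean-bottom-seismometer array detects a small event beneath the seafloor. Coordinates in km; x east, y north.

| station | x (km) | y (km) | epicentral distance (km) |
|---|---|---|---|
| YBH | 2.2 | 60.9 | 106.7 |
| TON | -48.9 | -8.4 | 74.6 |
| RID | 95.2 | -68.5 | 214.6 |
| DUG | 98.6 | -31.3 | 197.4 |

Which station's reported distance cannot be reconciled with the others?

Solve using three stations at a time. Using TON, RID, DUG (subtract circle equations pairwise → linear system) gives (x, y) ≈ (-75.8, 61.1).
Distances from that point to each station vs reported:
  YBH: calculated 78.0 vs reported 106.7 → residual 28.7 km
  TON: calculated 74.6 vs reported 74.6 → residual 0.0 km
  RID: calculated 214.6 vs reported 214.6 → residual 0.0 km
  DUG: calculated 197.4 vs reported 197.4 → residual 0.0 km
TON, RID, DUG are mutually consistent (residuals ≈ 0); YBH is off by 28.7 km.

YBH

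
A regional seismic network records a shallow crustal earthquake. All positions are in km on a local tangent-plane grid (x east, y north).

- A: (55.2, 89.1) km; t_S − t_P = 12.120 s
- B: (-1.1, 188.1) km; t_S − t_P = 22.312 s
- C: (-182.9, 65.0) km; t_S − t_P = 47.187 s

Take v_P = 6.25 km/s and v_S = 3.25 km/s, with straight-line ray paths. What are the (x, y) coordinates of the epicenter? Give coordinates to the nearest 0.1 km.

Distance from S−P lag: d = Δt · v_P v_S / (v_P − v_S) = Δt · (6.25·3.25)/(6.25−3.25) ≈ 6.7708·Δt.
So d_A = 82.06, d_B = 151.07, d_C = 319.50 km.
Circle about each station: (x − 55.2)² + (y − 89.1)² = 82.06²; (x + 1.1)² + (y − 188.1)² = 151.07²; (x + 182.9)² + (y − 65.0)² = 319.50².
Subtracting the A equation from the B and C equations removes the quadratic terms:
-112.6 x + 198.0 y = 8308.67
-476.2 x − 48.2 y = -68654.85
Solving the 2×2 system: x ≈ 132.3, y ≈ 117.2 km.

(132.3, 117.2)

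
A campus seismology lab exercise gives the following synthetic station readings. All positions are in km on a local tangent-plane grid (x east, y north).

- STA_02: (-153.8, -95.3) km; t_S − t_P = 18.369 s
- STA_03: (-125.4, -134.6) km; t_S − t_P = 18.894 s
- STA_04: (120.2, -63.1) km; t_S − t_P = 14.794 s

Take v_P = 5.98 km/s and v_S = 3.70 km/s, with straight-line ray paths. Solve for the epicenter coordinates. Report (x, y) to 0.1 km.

(-6.3, 4.8)

Distance from S−P lag: d = Δt · v_P v_S / (v_P − v_S) = Δt · (5.98·3.70)/(5.98−3.70) ≈ 9.7044·Δt.
So d_STA_02 = 178.26, d_STA_03 = 183.35, d_STA_04 = 143.57 km.
Circle about each station: (x + 153.8)² + (y + 95.3)² = 178.26²; (x + 125.4)² + (y + 134.6)² = 183.35²; (x − 120.2)² + (y + 63.1)² = 143.57².
Subtracting the STA_02 equation from the STA_03 and STA_04 equations removes the quadratic terms:
56.8 x − 78.6 y = -734.80
548.0 x + 64.4 y = -3142.60
Solving the 2×2 system: x ≈ -6.3, y ≈ 4.8 km.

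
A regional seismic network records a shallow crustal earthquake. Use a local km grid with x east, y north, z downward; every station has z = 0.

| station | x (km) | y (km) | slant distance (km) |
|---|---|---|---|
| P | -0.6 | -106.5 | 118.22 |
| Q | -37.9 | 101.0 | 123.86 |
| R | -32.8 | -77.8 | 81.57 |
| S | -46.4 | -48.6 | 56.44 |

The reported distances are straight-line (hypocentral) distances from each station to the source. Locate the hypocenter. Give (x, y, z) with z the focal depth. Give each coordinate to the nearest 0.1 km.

Each station gives a sphere (x−x_i)² + (y−y_i)² + z² = d_i² (stations at z=0).
Subtracting the P sphere from Q and R: z² cancels, leaving linear equations in x and y:
-74.6 x + 415.0 y = -1070.53
-64.4 x + 57.4 y = 3108.37
Solving: x ≈ -60.213, y ≈ -13.403 km (keep extra digits for the depth step; rounded: -60.2, -13.4).
Then from the P sphere: z² = 118.22² − (x + 0.6)² − (y + 106.5)² with x = -60.213, y = -13.403, so z ≈ 41.895 ≈ 41.9 km.

(-60.2, -13.4, 41.9)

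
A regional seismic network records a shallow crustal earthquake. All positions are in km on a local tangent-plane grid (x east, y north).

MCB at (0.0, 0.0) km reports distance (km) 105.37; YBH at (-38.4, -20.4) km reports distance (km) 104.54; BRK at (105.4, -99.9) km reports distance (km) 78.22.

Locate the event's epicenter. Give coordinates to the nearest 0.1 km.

Circle about each station: x² + y² = 105.37²; (x + 38.4)² + (y + 20.4)² = 104.54²; (x − 105.4)² + (y + 99.9)² = 78.22².
Subtracting the MCB equation from the YBH and BRK equations removes the quadratic terms:
-76.8 x − 40.8 y = 2064.95
210.8 x − 199.8 y = 26073.64
Solving the 2×2 system: x ≈ 27.2, y ≈ -101.8 km.

x ≈ 27.2 km, y ≈ -101.8 km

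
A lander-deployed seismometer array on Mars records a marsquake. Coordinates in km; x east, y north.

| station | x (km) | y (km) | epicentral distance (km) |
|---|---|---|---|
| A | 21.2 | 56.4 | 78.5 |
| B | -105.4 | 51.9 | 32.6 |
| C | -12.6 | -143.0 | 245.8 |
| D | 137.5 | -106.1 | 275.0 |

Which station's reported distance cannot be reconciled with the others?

B

Solve using three stations at a time. Using A, C, D (subtract circle equations pairwise → linear system) gives (x, y) ≈ (-43.6, 100.9).
Distances from that point to each station vs reported:
  A: calculated 78.6 vs reported 78.5 → residual 0.1 km
  B: calculated 78.8 vs reported 32.6 → residual 46.2 km
  C: calculated 245.8 vs reported 245.8 → residual 0.0 km
  D: calculated 275.0 vs reported 275.0 → residual 0.0 km
A, C, D are mutually consistent (residuals ≈ 0); B is off by 46.2 km.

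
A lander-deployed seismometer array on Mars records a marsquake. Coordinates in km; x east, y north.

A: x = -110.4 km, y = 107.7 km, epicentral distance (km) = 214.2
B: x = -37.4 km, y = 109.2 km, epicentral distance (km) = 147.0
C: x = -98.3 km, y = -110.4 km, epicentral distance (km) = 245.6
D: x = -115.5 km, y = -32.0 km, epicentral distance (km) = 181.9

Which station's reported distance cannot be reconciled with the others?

Solve using three stations at a time. Using A, B, C (subtract circle equations pairwise → linear system) gives (x, y) ≈ (93.7, 42.7).
Distances from that point to each station vs reported:
  A: calculated 214.2 vs reported 214.2 → residual 0.0 km
  B: calculated 147.0 vs reported 147.0 → residual 0.0 km
  C: calculated 245.6 vs reported 245.6 → residual 0.0 km
  D: calculated 222.2 vs reported 181.9 → residual 40.3 km
A, B, C are mutually consistent (residuals ≈ 0); D is off by 40.3 km.

D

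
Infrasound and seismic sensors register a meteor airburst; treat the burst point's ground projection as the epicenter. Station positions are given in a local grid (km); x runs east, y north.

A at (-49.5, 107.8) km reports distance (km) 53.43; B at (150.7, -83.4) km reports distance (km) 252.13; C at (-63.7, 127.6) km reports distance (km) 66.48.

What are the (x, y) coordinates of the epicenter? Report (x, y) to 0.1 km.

Circle about each station: (x + 49.5)² + (y − 107.8)² = 53.43²; (x − 150.7)² + (y + 83.4)² = 252.13²; (x + 63.7)² + (y − 127.6)² = 66.48².
Subtracting pairs of circle equations eliminates x²+y² and gives linear equations (the radical axes):
400.4 x − 382.4 y = -45119.81
-28.4 x + 39.6 y = 4703.53
Solving the 2×2 system: x ≈ 2.4, y ≈ 120.5 km.

2.4 km east, 120.5 km north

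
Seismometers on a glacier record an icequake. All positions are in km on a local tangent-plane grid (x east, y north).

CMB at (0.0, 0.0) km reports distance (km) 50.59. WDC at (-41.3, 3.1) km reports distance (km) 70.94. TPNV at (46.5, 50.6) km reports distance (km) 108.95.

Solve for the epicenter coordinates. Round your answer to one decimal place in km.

Circle about each station: x² + y² = 50.59²; (x + 41.3)² + (y − 3.1)² = 70.94²; (x − 46.5)² + (y − 50.6)² = 108.95².
Subtracting the CMB equation from the WDC and TPNV equations removes the quadratic terms:
-82.6 x + 6.2 y = -757.84
93.0 x + 101.2 y = -4588.14
Solving the 2×2 system: x ≈ 5.4, y ≈ -50.3 km.
Check against CMB (with the unrounded x, y): √(x²+y²) = 50.59 ≈ 50.59 km. ✓

x ≈ 5.4 km, y ≈ -50.3 km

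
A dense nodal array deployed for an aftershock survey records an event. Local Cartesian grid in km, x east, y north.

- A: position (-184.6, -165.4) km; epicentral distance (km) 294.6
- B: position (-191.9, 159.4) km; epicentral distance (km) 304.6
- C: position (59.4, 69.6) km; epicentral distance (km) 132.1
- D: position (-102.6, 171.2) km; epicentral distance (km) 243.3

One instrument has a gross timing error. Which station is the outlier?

Solve using three stations at a time. Using A, B, D (subtract circle equations pairwise → linear system) gives (x, y) ≈ (63.5, -6.6).
Distances from that point to each station vs reported:
  A: calculated 294.6 vs reported 294.6 → residual 0.0 km
  B: calculated 304.6 vs reported 304.6 → residual 0.0 km
  C: calculated 76.3 vs reported 132.1 → residual 55.8 km
  D: calculated 243.3 vs reported 243.3 → residual 0.0 km
A, B, D are mutually consistent (residuals ≈ 0); C is off by 55.8 km.

C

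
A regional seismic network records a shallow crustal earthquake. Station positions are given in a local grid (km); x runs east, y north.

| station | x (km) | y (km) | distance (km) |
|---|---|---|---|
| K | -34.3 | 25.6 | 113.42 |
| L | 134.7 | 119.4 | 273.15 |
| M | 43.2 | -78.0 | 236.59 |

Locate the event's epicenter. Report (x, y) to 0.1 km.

Circle about each station: (x + 34.3)² + (y − 25.6)² = 113.42²; (x − 134.7)² + (y − 119.4)² = 273.15²; (x − 43.2)² + (y + 78.0)² = 236.59².
Subtracting pairs of circle equations eliminates x²+y² and gives linear equations (the radical axes):
338.0 x + 187.6 y = -31178.23
155.0 x − 207.2 y = -36992.34
Solving the 2×2 system: x ≈ -135.2, y ≈ 77.4 km.
Check against K (with the unrounded x, y): √((x + 34.3)²+(y − 25.6)²) = 113.42 ≈ 113.42 km. ✓

x ≈ -135.2 km, y ≈ 77.4 km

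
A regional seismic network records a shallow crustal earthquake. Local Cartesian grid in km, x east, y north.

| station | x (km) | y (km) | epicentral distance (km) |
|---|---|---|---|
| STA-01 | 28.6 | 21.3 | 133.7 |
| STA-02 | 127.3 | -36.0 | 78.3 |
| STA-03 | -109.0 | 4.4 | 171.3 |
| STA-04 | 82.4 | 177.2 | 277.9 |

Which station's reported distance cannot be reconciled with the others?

Solve using three stations at a time. Using STA-01, STA-02, STA-04 (subtract circle equations pairwise → linear system) gives (x, y) ≈ (83.3, -100.7).
Distances from that point to each station vs reported:
  STA-01: calculated 133.7 vs reported 133.7 → residual 0.0 km
  STA-02: calculated 78.3 vs reported 78.3 → residual 0.0 km
  STA-03: calculated 219.1 vs reported 171.3 → residual 47.8 km
  STA-04: calculated 277.9 vs reported 277.9 → residual 0.0 km
STA-01, STA-02, STA-04 are mutually consistent (residuals ≈ 0); STA-03 is off by 47.8 km.

STA-03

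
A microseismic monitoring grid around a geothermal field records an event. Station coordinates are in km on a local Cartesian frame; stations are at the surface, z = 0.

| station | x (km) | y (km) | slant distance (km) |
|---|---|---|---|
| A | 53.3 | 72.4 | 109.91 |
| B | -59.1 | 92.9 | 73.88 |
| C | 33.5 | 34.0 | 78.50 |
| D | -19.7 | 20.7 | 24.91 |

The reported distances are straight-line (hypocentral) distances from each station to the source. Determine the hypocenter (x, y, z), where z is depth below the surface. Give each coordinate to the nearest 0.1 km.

Each station gives a sphere (x−x_i)² + (y−y_i)² + z² = d_i² (stations at z=0).
Subtracting the A sphere from B and C: z² cancels, leaving linear equations in x and y:
-224.8 x + 41.0 y = 10662.52
-39.6 x − 76.8 y = 113.56
Solving: x ≈ -43.601, y ≈ 21.003 km (keep extra digits for the depth step; rounded: -43.6, 21.0).
Then from the A sphere: z² = 109.91² − (x − 53.3)² − (y − 72.4)² with x = -43.601, y = 21.003, so z ≈ 6.982 ≈ 7.0 km.

(-43.6, 21.0, 7.0)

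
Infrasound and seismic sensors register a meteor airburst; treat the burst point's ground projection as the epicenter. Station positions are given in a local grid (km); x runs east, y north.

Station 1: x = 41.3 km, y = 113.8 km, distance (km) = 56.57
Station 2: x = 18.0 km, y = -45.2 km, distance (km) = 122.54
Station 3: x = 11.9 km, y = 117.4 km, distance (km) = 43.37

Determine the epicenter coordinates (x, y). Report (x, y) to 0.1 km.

x ≈ -0.7 km, y ≈ 75.9 km

Circle about each station: (x − 41.3)² + (y − 113.8)² = 56.57²; (x − 18.0)² + (y + 45.2)² = 122.54²; (x − 11.9)² + (y − 117.4)² = 43.37².
Subtracting the Station 1 equation from the Station 2 and Station 3 equations removes the quadratic terms:
-46.6 x − 318.0 y = -24104.98
-58.8 x + 7.2 y = 587.45
Solving the 2×2 system: x ≈ -0.7, y ≈ 75.9 km.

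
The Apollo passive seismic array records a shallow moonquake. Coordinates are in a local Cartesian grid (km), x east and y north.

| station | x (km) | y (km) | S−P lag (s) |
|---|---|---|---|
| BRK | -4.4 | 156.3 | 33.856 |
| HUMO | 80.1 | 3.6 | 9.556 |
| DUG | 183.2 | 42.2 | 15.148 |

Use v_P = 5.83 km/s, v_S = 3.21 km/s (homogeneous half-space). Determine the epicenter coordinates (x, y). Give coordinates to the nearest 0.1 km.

Distance from S−P lag: d = Δt · v_P v_S / (v_P − v_S) = Δt · (5.83·3.21)/(5.83−3.21) ≈ 7.1429·Δt.
So d_BRK = 241.83, d_HUMO = 68.26, d_DUG = 108.20 km.
Circle about each station: (x + 4.4)² + (y − 156.3)² = 241.83²; (x − 80.1)² + (y − 3.6)² = 68.26²; (x − 183.2)² + (y − 42.2)² = 108.20².
Subtracting the BRK equation from the HUMO and DUG equations removes the quadratic terms:
169.0 x − 305.4 y = 35802.24
375.2 x − 228.2 y = 57668.54
Solving the 2×2 system: x ≈ 124.2, y ≈ -48.5 km.
Check against BRK (with the unrounded x, y): √((x + 4.4)²+(y − 156.3)²) = 241.83 ≈ 241.83 km. ✓

124.2 km east, -48.5 km north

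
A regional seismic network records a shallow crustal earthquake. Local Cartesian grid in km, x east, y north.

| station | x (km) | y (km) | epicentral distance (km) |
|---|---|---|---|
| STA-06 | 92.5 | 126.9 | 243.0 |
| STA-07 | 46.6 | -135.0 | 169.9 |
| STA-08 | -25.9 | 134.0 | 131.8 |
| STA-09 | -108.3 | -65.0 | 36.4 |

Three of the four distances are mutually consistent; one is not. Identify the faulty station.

Solve using three stations at a time. Using STA-06, STA-07, STA-09 (subtract circle equations pairwise → linear system) gives (x, y) ≈ (-89.8, -33.7).
Distances from that point to each station vs reported:
  STA-06: calculated 243.0 vs reported 243.0 → residual 0.0 km
  STA-07: calculated 169.9 vs reported 169.9 → residual 0.0 km
  STA-08: calculated 179.5 vs reported 131.8 → residual 47.7 km
  STA-09: calculated 36.3 vs reported 36.4 → residual 0.1 km
STA-06, STA-07, STA-09 are mutually consistent (residuals ≈ 0); STA-08 is off by 47.7 km.

STA-08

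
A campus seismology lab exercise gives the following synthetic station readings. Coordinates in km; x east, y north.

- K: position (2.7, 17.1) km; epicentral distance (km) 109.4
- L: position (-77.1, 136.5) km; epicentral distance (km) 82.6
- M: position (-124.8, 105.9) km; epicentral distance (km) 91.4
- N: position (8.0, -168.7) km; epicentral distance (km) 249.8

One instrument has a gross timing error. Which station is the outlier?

Solve using three stations at a time. Using K, L, N (subtract circle equations pairwise → linear system) gives (x, y) ≈ (-99.2, 56.9).
Distances from that point to each station vs reported:
  K: calculated 109.4 vs reported 109.4 → residual 0.0 km
  L: calculated 82.6 vs reported 82.6 → residual 0.0 km
  M: calculated 55.3 vs reported 91.4 → residual 36.1 km
  N: calculated 249.8 vs reported 249.8 → residual 0.0 km
K, L, N are mutually consistent (residuals ≈ 0); M is off by 36.1 km.

M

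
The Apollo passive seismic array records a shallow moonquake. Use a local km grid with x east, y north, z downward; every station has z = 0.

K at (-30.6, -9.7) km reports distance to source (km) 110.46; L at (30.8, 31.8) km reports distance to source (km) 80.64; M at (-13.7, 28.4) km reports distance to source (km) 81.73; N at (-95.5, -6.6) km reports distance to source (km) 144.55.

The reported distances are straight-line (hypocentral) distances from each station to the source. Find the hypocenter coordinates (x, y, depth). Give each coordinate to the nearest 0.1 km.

x ≈ 7.6 km, y ≈ 68.6 km, depth ≈ 67.9 km

Each station gives a sphere (x−x_i)² + (y−y_i)² + z² = d_i² (stations at z=0).
Subtracting the K sphere from L and M: z² cancels, leaving linear equations in x and y:
122.8 x + 83.0 y = 6628.03
33.8 x + 76.2 y = 5485.42
Solving: x ≈ 7.596, y ≈ 68.618 km (keep extra digits for the depth step; rounded: 7.6, 68.6).
Then from the K sphere: z² = 110.46² − (x + 30.6)² − (y + 9.7)² with x = 7.596, y = 68.618, so z ≈ 67.888 ≈ 67.9 km.
Check against N (with the unrounded solution): distance 144.55 ≈ 144.55 km. ✓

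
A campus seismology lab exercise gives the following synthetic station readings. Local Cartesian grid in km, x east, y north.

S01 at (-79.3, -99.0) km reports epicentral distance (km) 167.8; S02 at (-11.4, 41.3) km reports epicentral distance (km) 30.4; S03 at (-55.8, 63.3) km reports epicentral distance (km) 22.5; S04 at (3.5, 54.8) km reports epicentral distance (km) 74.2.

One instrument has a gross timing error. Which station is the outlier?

S04

Solve using three stations at a time. Using S01, S02, S03 (subtract circle equations pairwise → linear system) gives (x, y) ≈ (-33.3, 62.4).
Distances from that point to each station vs reported:
  S01: calculated 167.8 vs reported 167.8 → residual 0.0 km
  S02: calculated 30.4 vs reported 30.4 → residual 0.0 km
  S03: calculated 22.5 vs reported 22.5 → residual 0.0 km
  S04: calculated 37.6 vs reported 74.2 → residual 36.6 km
S01, S02, S03 are mutually consistent (residuals ≈ 0); S04 is off by 36.6 km.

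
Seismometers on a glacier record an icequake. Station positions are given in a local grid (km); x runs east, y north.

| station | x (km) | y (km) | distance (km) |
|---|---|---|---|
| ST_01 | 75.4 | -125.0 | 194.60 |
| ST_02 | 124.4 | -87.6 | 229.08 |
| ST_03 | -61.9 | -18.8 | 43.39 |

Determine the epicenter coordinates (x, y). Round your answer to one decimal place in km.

(-99.7, -40.1)

Circle about each station: (x − 75.4)² + (y + 125.0)² = 194.60²; (x − 124.4)² + (y + 87.6)² = 229.08²; (x + 61.9)² + (y + 18.8)² = 43.39².
Subtracting the ST_01 equation from the ST_02 and ST_03 equations removes the quadratic terms:
98.0 x + 74.8 y = -12769.53
-274.6 x + 212.4 y = 18861.36
Solving the 2×2 system: x ≈ -99.7, y ≈ -40.1 km.
Check against ST_01 (with the unrounded x, y): √((x − 75.4)²+(y + 125.0)²) = 194.60 ≈ 194.60 km. ✓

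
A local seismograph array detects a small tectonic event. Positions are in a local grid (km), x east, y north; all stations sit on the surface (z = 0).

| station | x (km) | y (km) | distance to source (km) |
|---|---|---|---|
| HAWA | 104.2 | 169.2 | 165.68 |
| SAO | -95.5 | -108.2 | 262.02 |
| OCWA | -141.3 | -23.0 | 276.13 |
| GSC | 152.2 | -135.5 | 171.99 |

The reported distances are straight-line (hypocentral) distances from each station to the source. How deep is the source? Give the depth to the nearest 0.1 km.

Each station gives a sphere (x−x_i)² + (y−y_i)² + z² = d_i² (stations at z=0).
Subtracting the HAWA sphere from SAO and OCWA: z² cancels, leaving linear equations in x and y:
-399.4 x − 554.8 y = -59863.41
-491.0 x − 384.4 y = -67789.50
Solving: x ≈ 122.800, y ≈ 19.497 km (keep extra digits for the depth step; rounded: 122.8, 19.5).
Then from the HAWA sphere: z² = 165.68² − (x − 104.2)² − (y − 169.2)² with x = 122.800, y = 19.497, so z ≈ 68.505 ≈ 68.5 km.
Check against GSC (with the unrounded solution): distance 171.99 ≈ 171.99 km. ✓

depth ≈ 68.5 km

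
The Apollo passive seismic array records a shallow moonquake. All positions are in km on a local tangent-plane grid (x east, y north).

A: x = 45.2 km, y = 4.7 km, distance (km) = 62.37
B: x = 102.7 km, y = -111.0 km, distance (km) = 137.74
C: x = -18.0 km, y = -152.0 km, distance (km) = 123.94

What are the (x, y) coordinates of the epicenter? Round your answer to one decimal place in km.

-7.6 km east, -28.5 km north

Circle about each station: (x − 45.2)² + (y − 4.7)² = 62.37²; (x − 102.7)² + (y + 111.0)² = 137.74²; (x + 18.0)² + (y + 152.0)² = 123.94².
Subtracting the A equation from the B and C equations removes the quadratic terms:
115.0 x − 231.4 y = 5720.87
-126.4 x − 313.4 y = 9891.76
Solving the 2×2 system: x ≈ -7.6, y ≈ -28.5 km.
Check against A (with the unrounded x, y): √((x − 45.2)²+(y − 4.7)²) = 62.37 ≈ 62.37 km. ✓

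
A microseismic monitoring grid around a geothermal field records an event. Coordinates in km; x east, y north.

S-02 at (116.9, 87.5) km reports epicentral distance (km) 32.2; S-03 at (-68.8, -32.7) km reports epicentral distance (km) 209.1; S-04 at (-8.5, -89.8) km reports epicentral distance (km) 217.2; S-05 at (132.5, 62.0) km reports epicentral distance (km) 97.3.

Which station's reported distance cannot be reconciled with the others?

Solve using three stations at a time. Using S-02, S-03, S-04 (subtract circle equations pairwise → linear system) gives (x, y) ≈ (89.3, 104.1).
Distances from that point to each station vs reported:
  S-02: calculated 32.2 vs reported 32.2 → residual 0.0 km
  S-03: calculated 209.1 vs reported 209.1 → residual 0.0 km
  S-04: calculated 217.2 vs reported 217.2 → residual 0.0 km
  S-05: calculated 60.3 vs reported 97.3 → residual 37.0 km
S-02, S-03, S-04 are mutually consistent (residuals ≈ 0); S-05 is off by 37.0 km.

S-05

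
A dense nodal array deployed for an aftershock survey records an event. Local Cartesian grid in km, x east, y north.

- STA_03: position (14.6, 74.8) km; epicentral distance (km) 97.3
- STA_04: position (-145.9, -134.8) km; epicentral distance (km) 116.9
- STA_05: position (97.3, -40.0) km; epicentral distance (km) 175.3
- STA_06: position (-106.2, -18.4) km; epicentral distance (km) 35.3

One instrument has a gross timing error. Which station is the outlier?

STA_03

Solve using three stations at a time. Using STA_04, STA_05, STA_06 (subtract circle equations pairwise → linear system) gives (x, y) ≈ (-78.0, -39.6).
Distances from that point to each station vs reported:
  STA_03: calculated 147.2 vs reported 97.3 → residual 49.9 km
  STA_04: calculated 116.9 vs reported 116.9 → residual 0.0 km
  STA_05: calculated 175.3 vs reported 175.3 → residual 0.0 km
  STA_06: calculated 35.3 vs reported 35.3 → residual 0.0 km
STA_04, STA_05, STA_06 are mutually consistent (residuals ≈ 0); STA_03 is off by 49.9 km.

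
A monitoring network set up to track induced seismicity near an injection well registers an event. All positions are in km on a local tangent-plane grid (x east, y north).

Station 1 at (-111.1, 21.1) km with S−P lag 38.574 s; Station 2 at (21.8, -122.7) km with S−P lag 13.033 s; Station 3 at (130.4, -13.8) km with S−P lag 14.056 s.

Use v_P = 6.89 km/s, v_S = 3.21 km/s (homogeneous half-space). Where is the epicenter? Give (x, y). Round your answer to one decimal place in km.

Distance from S−P lag: d = Δt · v_P v_S / (v_P − v_S) = Δt · (6.89·3.21)/(6.89−3.21) ≈ 6.0100·Δt.
So d_Station 1 = 231.83, d_Station 2 = 78.33, d_Station 3 = 84.48 km.
Circle about each station: (x + 111.1)² + (y − 21.1)² = 231.83²; (x − 21.8)² + (y + 122.7)² = 78.33²; (x − 130.4)² + (y + 13.8)² = 84.48².
Subtracting the Station 1 equation from the Station 2 and Station 3 equations removes the quadratic terms:
265.8 x − 287.6 y = 50351.67
483.0 x − 69.8 y = 51014.46
Solving the 2×2 system: x ≈ 92.7, y ≈ -89.4 km.

x ≈ 92.7 km, y ≈ -89.4 km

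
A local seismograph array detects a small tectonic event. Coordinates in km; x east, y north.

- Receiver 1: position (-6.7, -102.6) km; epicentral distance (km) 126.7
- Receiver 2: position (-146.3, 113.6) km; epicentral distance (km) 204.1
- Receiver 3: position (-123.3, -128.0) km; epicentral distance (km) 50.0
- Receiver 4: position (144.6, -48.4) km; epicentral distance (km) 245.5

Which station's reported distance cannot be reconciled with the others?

Solve using three stations at a time. Using Receiver 2, Receiver 3, Receiver 4 (subtract circle equations pairwise → linear system) gives (x, y) ≈ (-98.2, -84.8).
Distances from that point to each station vs reported:
  Receiver 1: calculated 93.2 vs reported 126.7 → residual 33.5 km
  Receiver 2: calculated 204.1 vs reported 204.1 → residual 0.0 km
  Receiver 3: calculated 50.0 vs reported 50.0 → residual 0.0 km
  Receiver 4: calculated 245.5 vs reported 245.5 → residual 0.0 km
Receiver 2, Receiver 3, Receiver 4 are mutually consistent (residuals ≈ 0); Receiver 1 is off by 33.5 km.

Receiver 1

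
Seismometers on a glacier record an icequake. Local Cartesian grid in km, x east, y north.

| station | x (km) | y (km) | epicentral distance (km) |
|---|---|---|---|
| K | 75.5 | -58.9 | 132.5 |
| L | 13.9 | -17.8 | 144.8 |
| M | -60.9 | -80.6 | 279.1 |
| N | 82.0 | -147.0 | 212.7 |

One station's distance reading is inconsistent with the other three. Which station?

M

Solve using three stations at a time. Using K, L, N (subtract circle equations pairwise → linear system) gives (x, y) ≈ (137.0, 58.5).
Distances from that point to each station vs reported:
  K: calculated 132.5 vs reported 132.5 → residual 0.0 km
  L: calculated 144.8 vs reported 144.8 → residual 0.0 km
  M: calculated 241.9 vs reported 279.1 → residual 37.2 km
  N: calculated 212.7 vs reported 212.7 → residual 0.0 km
K, L, N are mutually consistent (residuals ≈ 0); M is off by 37.2 km.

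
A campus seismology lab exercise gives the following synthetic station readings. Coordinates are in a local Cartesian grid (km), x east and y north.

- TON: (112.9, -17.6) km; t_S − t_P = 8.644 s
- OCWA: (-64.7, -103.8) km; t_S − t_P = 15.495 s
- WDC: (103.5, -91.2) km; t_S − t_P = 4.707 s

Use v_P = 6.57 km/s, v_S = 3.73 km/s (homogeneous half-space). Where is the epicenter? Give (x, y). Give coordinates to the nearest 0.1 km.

Distance from S−P lag: d = Δt · v_P v_S / (v_P − v_S) = Δt · (6.57·3.73)/(6.57−3.73) ≈ 8.6289·Δt.
So d_TON = 74.59, d_OCWA = 133.70, d_WDC = 40.62 km.
Circle about each station: (x − 112.9)² + (y + 17.6)² = 74.59²; (x + 64.7)² + (y + 103.8)² = 133.70²; (x − 103.5)² + (y + 91.2)² = 40.62².
Subtracting the TON equation from the OCWA and WDC equations removes the quadratic terms:
-355.2 x − 172.4 y = -10407.66
-18.8 x − 147.2 y = 9887.20
Solving the 2×2 system: x ≈ 66.0, y ≈ -75.6 km.

66.0 km east, -75.6 km north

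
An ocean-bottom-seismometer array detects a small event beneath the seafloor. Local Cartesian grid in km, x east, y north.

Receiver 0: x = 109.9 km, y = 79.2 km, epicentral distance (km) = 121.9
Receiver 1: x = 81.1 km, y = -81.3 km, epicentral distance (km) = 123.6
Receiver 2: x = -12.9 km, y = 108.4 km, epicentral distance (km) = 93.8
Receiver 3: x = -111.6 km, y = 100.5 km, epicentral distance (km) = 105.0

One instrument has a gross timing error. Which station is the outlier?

Receiver 3

Solve using three stations at a time. Using Receiver 0, Receiver 1, Receiver 2 (subtract circle equations pairwise → linear system) gives (x, y) ≈ (5.4, 16.4).
Distances from that point to each station vs reported:
  Receiver 0: calculated 121.9 vs reported 121.9 → residual 0.0 km
  Receiver 1: calculated 123.6 vs reported 123.6 → residual 0.0 km
  Receiver 2: calculated 93.8 vs reported 93.8 → residual 0.0 km
  Receiver 3: calculated 144.1 vs reported 105.0 → residual 39.1 km
Receiver 0, Receiver 1, Receiver 2 are mutually consistent (residuals ≈ 0); Receiver 3 is off by 39.1 km.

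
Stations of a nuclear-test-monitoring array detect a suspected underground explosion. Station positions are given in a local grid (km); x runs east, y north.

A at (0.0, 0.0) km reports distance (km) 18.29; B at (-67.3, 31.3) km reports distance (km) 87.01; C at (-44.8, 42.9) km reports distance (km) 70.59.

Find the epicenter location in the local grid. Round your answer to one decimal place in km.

x ≈ 16.5 km, y ≈ 7.9 km

Circle about each station: x² + y² = 18.29²; (x + 67.3)² + (y − 31.3)² = 87.01²; (x + 44.8)² + (y − 42.9)² = 70.59².
Subtracting the A equation from the B and C equations removes the quadratic terms:
-134.6 x + 62.6 y = -1727.24
-89.6 x + 85.8 y = -800.97
Solving the 2×2 system: x ≈ 16.5, y ≈ 7.9 km.
Check against A (with the unrounded x, y): √(x²+y²) = 18.30 ≈ 18.29 km. ✓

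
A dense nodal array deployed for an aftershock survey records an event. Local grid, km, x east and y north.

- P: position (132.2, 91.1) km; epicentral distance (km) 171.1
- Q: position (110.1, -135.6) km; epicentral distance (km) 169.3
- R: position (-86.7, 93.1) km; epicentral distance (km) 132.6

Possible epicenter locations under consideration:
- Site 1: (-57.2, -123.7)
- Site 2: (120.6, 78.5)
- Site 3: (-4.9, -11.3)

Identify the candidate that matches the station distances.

Site 3

For each candidate, compare |candidate − station| to the reported distance:
Site 1: residuals P 115.3, Q 1.6, R 86.2 → max 115.3 km
Site 2: residuals P 154.0, Q 45.1, R 75.2 → max 154.0 km
Site 3: residuals P 0.0, Q 0.0, R 0.0 → max 0.0 km
Only Site 3 has all residuals ≈ 0.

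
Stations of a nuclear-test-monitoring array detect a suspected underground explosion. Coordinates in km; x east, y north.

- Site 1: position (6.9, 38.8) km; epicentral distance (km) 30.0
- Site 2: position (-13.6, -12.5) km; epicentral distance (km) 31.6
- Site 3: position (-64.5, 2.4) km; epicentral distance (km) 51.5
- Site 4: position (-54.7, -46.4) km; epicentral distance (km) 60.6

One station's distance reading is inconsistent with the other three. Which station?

Solve using three stations at a time. Using Site 1, Site 2, Site 3 (subtract circle equations pairwise → linear system) gives (x, y) ≈ (-15.7, 19.1).
Distances from that point to each station vs reported:
  Site 1: calculated 30.0 vs reported 30.0 → residual 0.0 km
  Site 2: calculated 31.6 vs reported 31.6 → residual 0.0 km
  Site 3: calculated 51.5 vs reported 51.5 → residual 0.0 km
  Site 4: calculated 76.2 vs reported 60.6 → residual 15.6 km
Site 1, Site 2, Site 3 are mutually consistent (residuals ≈ 0); Site 4 is off by 15.6 km.

Site 4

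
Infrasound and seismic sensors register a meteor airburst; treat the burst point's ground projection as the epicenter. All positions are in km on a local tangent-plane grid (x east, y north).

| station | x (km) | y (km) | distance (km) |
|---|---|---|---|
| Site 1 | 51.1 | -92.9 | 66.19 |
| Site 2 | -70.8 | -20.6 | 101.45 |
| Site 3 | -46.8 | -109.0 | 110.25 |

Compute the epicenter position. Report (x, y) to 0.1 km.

(30.2, -30.1)

Circle about each station: (x − 51.1)² + (y + 92.9)² = 66.19²; (x + 70.8)² + (y + 20.6)² = 101.45²; (x + 46.8)² + (y + 109.0)² = 110.25².
Subtracting the Site 1 equation from the Site 2 and Site 3 equations removes the quadratic terms:
-243.8 x + 144.6 y = -11715.61
-195.8 x − 32.2 y = -4944.33
Solving the 2×2 system: x ≈ 30.2, y ≈ -30.1 km.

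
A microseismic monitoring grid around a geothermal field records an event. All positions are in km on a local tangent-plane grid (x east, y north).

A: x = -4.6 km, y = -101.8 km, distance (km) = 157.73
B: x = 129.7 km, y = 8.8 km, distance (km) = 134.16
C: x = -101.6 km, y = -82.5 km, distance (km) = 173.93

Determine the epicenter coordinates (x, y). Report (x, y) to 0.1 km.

(4.0, 55.7)

Circle about each station: (x + 4.6)² + (y + 101.8)² = 157.73²; (x − 129.7)² + (y − 8.8)² = 134.16²; (x + 101.6)² + (y + 82.5)² = 173.93².
Subtracting the A equation from the B and C equations removes the quadratic terms:
268.6 x + 221.2 y = 13394.98
-194.0 x + 38.6 y = 1371.52
Solving the 2×2 system: x ≈ 4.0, y ≈ 55.7 km.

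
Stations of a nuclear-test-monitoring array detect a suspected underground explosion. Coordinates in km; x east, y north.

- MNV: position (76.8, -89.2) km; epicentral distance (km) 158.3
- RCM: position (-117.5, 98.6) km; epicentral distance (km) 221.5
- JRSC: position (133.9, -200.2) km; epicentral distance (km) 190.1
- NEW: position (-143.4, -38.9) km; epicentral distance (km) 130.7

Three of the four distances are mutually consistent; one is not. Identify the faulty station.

MNV

Solve using three stations at a time. Using RCM, JRSC, NEW (subtract circle equations pairwise → linear system) gives (x, y) ≈ (-30.8, -105.2).
Distances from that point to each station vs reported:
  MNV: calculated 108.8 vs reported 158.3 → residual 49.5 km
  RCM: calculated 221.5 vs reported 221.5 → residual 0.0 km
  JRSC: calculated 190.1 vs reported 190.1 → residual 0.0 km
  NEW: calculated 130.7 vs reported 130.7 → residual 0.0 km
RCM, JRSC, NEW are mutually consistent (residuals ≈ 0); MNV is off by 49.5 km.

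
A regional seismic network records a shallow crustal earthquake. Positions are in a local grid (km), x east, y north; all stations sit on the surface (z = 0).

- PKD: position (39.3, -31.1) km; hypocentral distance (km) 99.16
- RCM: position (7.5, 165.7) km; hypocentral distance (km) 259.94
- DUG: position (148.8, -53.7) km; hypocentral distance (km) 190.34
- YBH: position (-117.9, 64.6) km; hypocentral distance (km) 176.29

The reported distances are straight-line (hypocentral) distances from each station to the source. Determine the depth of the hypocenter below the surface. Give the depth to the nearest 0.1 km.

Each station gives a sphere (x−x_i)² + (y−y_i)² + z² = d_i² (stations at z=0).
Subtracting the PKD sphere from RCM and DUG: z² cancels, leaving linear equations in x and y:
-63.6 x + 393.6 y = -32735.06
219.0 x − 45.2 y = -3883.18
Solving: x ≈ -36.101, y ≈ -89.002 km (keep extra digits for the depth step; rounded: -36.1, -89.0).
Then from the PKD sphere: z² = 99.16² − (x − 39.3)² − (y + 31.1)² with x = -36.101, y = -89.002, so z ≈ 28.191 ≈ 28.2 km.

28.2 km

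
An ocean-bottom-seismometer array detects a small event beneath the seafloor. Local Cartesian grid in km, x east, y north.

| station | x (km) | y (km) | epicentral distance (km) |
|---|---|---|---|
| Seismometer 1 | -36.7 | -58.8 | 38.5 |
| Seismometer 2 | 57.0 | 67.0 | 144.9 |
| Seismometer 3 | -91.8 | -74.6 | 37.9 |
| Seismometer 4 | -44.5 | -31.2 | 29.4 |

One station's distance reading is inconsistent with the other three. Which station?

Seismometer 2

Solve using three stations at a time. Using Seismometer 1, Seismometer 3, Seismometer 4 (subtract circle equations pairwise → linear system) gives (x, y) ≈ (-71.6, -42.6).
Distances from that point to each station vs reported:
  Seismometer 1: calculated 38.5 vs reported 38.5 → residual 0.0 km
  Seismometer 2: calculated 168.9 vs reported 144.9 → residual 24.0 km
  Seismometer 3: calculated 37.9 vs reported 37.9 → residual 0.0 km
  Seismometer 4: calculated 29.4 vs reported 29.4 → residual 0.0 km
Seismometer 1, Seismometer 3, Seismometer 4 are mutually consistent (residuals ≈ 0); Seismometer 2 is off by 24.0 km.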